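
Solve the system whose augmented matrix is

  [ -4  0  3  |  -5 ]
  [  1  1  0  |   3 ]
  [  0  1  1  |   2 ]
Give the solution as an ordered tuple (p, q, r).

(2, 1, 1)

Multiply R1 by -1/4.
  [ 1  0  -3/4  |  5/4 ]
  [ 1  1     0  |    3 ]
  [ 0  1     1  |    2 ]
Subtract R1 from R2.
  [ 1  0  -3/4  |  5/4 ]
  [ 0  1   3/4  |  7/4 ]
  [ 0  1     1  |    2 ]
Subtract R2 from R3.
  [ 1  0  -3/4  |  5/4 ]
  [ 0  1   3/4  |  7/4 ]
  [ 0  0   1/4  |  1/4 ]
Multiply R3 by 4.
  [ 1  0  -3/4  |  5/4 ]
  [ 0  1   3/4  |  7/4 ]
  [ 0  0     1  |    1 ]
Subtract 3/4 times R3 from R2.
  [ 1  0  -3/4  |  5/4 ]
  [ 0  1     0  |    1 ]
  [ 0  0     1  |    1 ]
Add 3/4 times R3 to R1.
  [ 1  0  0  |  2 ]
  [ 0  1  0  |  1 ]
  [ 0  0  1  |  1 ]
Reading off the last column: p = 2, q = 1, r = 1.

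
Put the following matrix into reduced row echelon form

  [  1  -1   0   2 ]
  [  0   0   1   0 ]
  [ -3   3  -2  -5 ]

[[1, -1, 0, 0], [0, 0, 1, 0], [0, 0, 0, 1]]

R3 -> R3 + 3·R1
  [ 1  -1   0  2 ]
  [ 0   0   1  0 ]
  [ 0   0  -2  1 ]
R3 -> R3 + 2·R2
  [ 1  -1  0  2 ]
  [ 0   0  1  0 ]
  [ 0   0  0  1 ]
R1 -> R1 − 2·R3
  [ 1  -1  0  0 ]
  [ 0   0  1  0 ]
  [ 0   0  0  1 ]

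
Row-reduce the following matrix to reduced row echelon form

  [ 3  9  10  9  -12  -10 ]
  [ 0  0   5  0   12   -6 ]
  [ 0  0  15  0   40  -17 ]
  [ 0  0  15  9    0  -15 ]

r1 ← 1/3·r1
r2 ← 1/5·r2
r3 ← r3 − 15·r2
r4 ← r4 − 15·r2
r3 ↔ r4
r3 ← 1/9·r3
r4 ← 1/4·r4
r3 ← r3 + 4·r4
r2 ← r2 − 12/5·r4
r1 ← r1 + 4·r4
r1 ← r1 − 3·r3
r1 ← r1 − 10/3·r2

[[1, 3, 0, 0, 0, -1/3], [0, 0, 1, 0, 0, -9/5], [0, 0, 0, 1, 0, 4/3], [0, 0, 0, 0, 1, 1/4]]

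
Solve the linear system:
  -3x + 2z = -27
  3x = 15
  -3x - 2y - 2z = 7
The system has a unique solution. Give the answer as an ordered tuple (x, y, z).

(5, -5, -6)

Form the augmented matrix and row-reduce:
  [ -3   0   2  |  -27 ]
  [  3   0   0  |   15 ]
  [ -3  -2  -2  |    7 ]
ρ1 := -1/3·ρ1
ρ2 := ρ2 − 3·ρ1
ρ3 := ρ3 + 3·ρ1
ρ2 <=> ρ3
ρ2 := -1/2·ρ2
ρ3 := 1/2·ρ3
ρ2 := ρ2 − 2·ρ3
ρ1 := ρ1 + 2/3·ρ3
Reading off the last column: x = 5, y = -5, z = -6.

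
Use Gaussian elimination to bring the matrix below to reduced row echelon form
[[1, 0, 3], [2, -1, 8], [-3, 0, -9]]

r2 -> r2 − 2·r1
  [  1   0   3 ]
  [  0  -1   2 ]
  [ -3   0  -9 ]
r3 -> r3 + 3·r1
  [ 1   0  3 ]
  [ 0  -1  2 ]
  [ 0   0  0 ]
r2 -> -1·r2
  [ 1  0   3 ]
  [ 0  1  -2 ]
  [ 0  0   0 ]

[[1, 0, 3], [0, 1, -2], [0, 0, 0]]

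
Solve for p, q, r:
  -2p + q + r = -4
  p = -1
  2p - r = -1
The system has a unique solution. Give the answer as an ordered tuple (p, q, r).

Form the augmented matrix and row-reduce:
  [ -2  1   1  |  -4 ]
  [  1  0   0  |  -1 ]
  [  2  0  -1  |  -1 ]
R1 -> -1/2·R1
R2 -> R2 − R1
R3 -> R3 − 2·R1
R2 -> 2·R2
R3 -> R3 − R2
R3 -> -1·R3
R2 -> R2 − R3
R1 -> R1 + 1/2·R3
R1 -> R1 + 1/2·R2
Reading off the last column: p = -1, q = -5, r = -1.

(-1, -5, -1)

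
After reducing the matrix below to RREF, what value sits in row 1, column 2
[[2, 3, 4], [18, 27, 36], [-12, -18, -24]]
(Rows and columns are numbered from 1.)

3/2

ρ1 → 1/2·ρ1
  [   1  3/2    2 ]
  [  18   27   36 ]
  [ -12  -18  -24 ]
ρ2 → ρ2 − 18·ρ1
  [   1  3/2    2 ]
  [   0    0    0 ]
  [ -12  -18  -24 ]
ρ3 → ρ3 + 12·ρ1
  [ 1  3/2  2 ]
  [ 0    0  0 ]
  [ 0    0  0 ]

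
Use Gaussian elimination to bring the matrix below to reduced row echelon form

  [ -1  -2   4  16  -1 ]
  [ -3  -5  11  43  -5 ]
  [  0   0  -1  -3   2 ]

[[1, 0, 0, 0, 1], [0, 1, 0, -2, -4], [0, 0, 1, 3, -2]]

Multiply ρ1 by -1.
  [  1   2  -4  -16   1 ]
  [ -3  -5  11   43  -5 ]
  [  0   0  -1   -3   2 ]
Add 3 times ρ1 to ρ2.
  [ 1  2  -4  -16   1 ]
  [ 0  1  -1   -5  -2 ]
  [ 0  0  -1   -3   2 ]
Multiply ρ3 by -1.
  [ 1  2  -4  -16   1 ]
  [ 0  1  -1   -5  -2 ]
  [ 0  0   1    3  -2 ]
Add ρ3 to ρ2.
  [ 1  2  -4  -16   1 ]
  [ 0  1   0   -2  -4 ]
  [ 0  0   1    3  -2 ]
Add 4 times ρ3 to ρ1.
  [ 1  2  0  -4  -7 ]
  [ 0  1  0  -2  -4 ]
  [ 0  0  1   3  -2 ]
Subtract 2 times ρ2 from ρ1.
  [ 1  0  0   0   1 ]
  [ 0  1  0  -2  -4 ]
  [ 0  0  1   3  -2 ]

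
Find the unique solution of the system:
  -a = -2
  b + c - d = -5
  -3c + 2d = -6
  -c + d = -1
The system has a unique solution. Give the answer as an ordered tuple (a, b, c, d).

Form the augmented matrix and row-reduce:
  [ -1  0   0   0  |  -2 ]
  [  0  1   1  -1  |  -5 ]
  [  0  0  -3   2  |  -6 ]
  [  0  0  -1   1  |  -1 ]
R1 ← -1·R1
  [ 1  0   0   0  |   2 ]
  [ 0  1   1  -1  |  -5 ]
  [ 0  0  -3   2  |  -6 ]
  [ 0  0  -1   1  |  -1 ]
R3 ← -1/3·R3
  [ 1  0   0     0  |   2 ]
  [ 0  1   1    -1  |  -5 ]
  [ 0  0   1  -2/3  |   2 ]
  [ 0  0  -1     1  |  -1 ]
R4 ← R4 + R3
  [ 1  0  0     0  |   2 ]
  [ 0  1  1    -1  |  -5 ]
  [ 0  0  1  -2/3  |   2 ]
  [ 0  0  0   1/3  |   1 ]
R4 ← 3·R4
  [ 1  0  0     0  |   2 ]
  [ 0  1  1    -1  |  -5 ]
  [ 0  0  1  -2/3  |   2 ]
  [ 0  0  0     1  |   3 ]
R3 ← R3 + 2/3·R4
  [ 1  0  0   0  |   2 ]
  [ 0  1  1  -1  |  -5 ]
  [ 0  0  1   0  |   4 ]
  [ 0  0  0   1  |   3 ]
R2 ← R2 + R4
  [ 1  0  0  0  |   2 ]
  [ 0  1  1  0  |  -2 ]
  [ 0  0  1  0  |   4 ]
  [ 0  0  0  1  |   3 ]
R2 ← R2 − R3
  [ 1  0  0  0  |   2 ]
  [ 0  1  0  0  |  -6 ]
  [ 0  0  1  0  |   4 ]
  [ 0  0  0  1  |   3 ]
Reading off the last column: a = 2, b = -6, c = 4, d = 3.

(2, -6, 4, 3)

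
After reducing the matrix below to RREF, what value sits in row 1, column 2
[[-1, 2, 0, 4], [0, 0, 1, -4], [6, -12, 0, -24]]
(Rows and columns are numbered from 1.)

-2

r1 → -1·r1
r3 → r3 − 6·r1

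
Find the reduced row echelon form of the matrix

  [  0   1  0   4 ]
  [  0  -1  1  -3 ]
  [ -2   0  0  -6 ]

[[1, 0, 0, 3], [0, 1, 0, 4], [0, 0, 1, 1]]

R1 <=> R3
  [ -2   0  0  -6 ]
  [  0  -1  1  -3 ]
  [  0   1  0   4 ]
R1 := -1/2·R1
  [ 1   0  0   3 ]
  [ 0  -1  1  -3 ]
  [ 0   1  0   4 ]
R2 := -1·R2
  [ 1  0   0  3 ]
  [ 0  1  -1  3 ]
  [ 0  1   0  4 ]
R3 := R3 − R2
  [ 1  0   0  3 ]
  [ 0  1  -1  3 ]
  [ 0  0   1  1 ]
R2 := R2 + R3
  [ 1  0  0  3 ]
  [ 0  1  0  4 ]
  [ 0  0  1  1 ]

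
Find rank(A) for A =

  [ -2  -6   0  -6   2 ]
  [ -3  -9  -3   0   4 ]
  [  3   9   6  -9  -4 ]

r1 -> -1/2·r1
  [  1   3   0   3  -1 ]
  [ -3  -9  -3   0   4 ]
  [  3   9   6  -9  -4 ]
r2 -> r2 + 3·r1
  [ 1  3   0   3  -1 ]
  [ 0  0  -3   9   1 ]
  [ 3  9   6  -9  -4 ]
r3 -> r3 − 3·r1
  [ 1  3   0    3  -1 ]
  [ 0  0  -3    9   1 ]
  [ 0  0   6  -18  -1 ]
r2 -> -1/3·r2
  [ 1  3  0    3    -1 ]
  [ 0  0  1   -3  -1/3 ]
  [ 0  0  6  -18    -1 ]
r3 -> r3 − 6·r2
  [ 1  3  0   3    -1 ]
  [ 0  0  1  -3  -1/3 ]
  [ 0  0  0   0     1 ]
r2 -> r2 + 1/3·r3
  [ 1  3  0   3  -1 ]
  [ 0  0  1  -3   0 ]
  [ 0  0  0   0   1 ]
r1 -> r1 + r3
  [ 1  3  0   3  0 ]
  [ 0  0  1  -3  0 ]
  [ 0  0  0   0  1 ]
The reduced form has 3 nonzero rows.

rank = 3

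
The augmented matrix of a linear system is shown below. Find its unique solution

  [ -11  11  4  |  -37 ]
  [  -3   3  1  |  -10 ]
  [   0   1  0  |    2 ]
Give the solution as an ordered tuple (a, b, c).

ρ1 → -1/11·ρ1
  [  1  -1  -4/11  |  37/11 ]
  [ -3   3      1  |    -10 ]
  [  0   1      0  |      2 ]
ρ2 → ρ2 + 3·ρ1
  [ 1  -1  -4/11  |  37/11 ]
  [ 0   0  -1/11  |   1/11 ]
  [ 0   1      0  |      2 ]
ρ2 ↔ ρ3
  [ 1  -1  -4/11  |  37/11 ]
  [ 0   1      0  |      2 ]
  [ 0   0  -1/11  |   1/11 ]
ρ3 → -11·ρ3
  [ 1  -1  -4/11  |  37/11 ]
  [ 0   1      0  |      2 ]
  [ 0   0      1  |     -1 ]
ρ1 → ρ1 + 4/11·ρ3
  [ 1  -1  0  |   3 ]
  [ 0   1  0  |   2 ]
  [ 0   0  1  |  -1 ]
ρ1 → ρ1 + ρ2
  [ 1  0  0  |   5 ]
  [ 0  1  0  |   2 ]
  [ 0  0  1  |  -1 ]
Reading off the last column: a = 5, b = 2, c = -1.

(5, 2, -1)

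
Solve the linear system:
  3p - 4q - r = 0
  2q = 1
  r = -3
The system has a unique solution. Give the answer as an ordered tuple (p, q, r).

Form the augmented matrix and row-reduce:
  [ 3  -4  -1  |   0 ]
  [ 0   2   0  |   1 ]
  [ 0   0   1  |  -3 ]
R1 -> 1/3·R1
  [ 1  -4/3  -1/3  |   0 ]
  [ 0     2     0  |   1 ]
  [ 0     0     1  |  -3 ]
R2 -> 1/2·R2
  [ 1  -4/3  -1/3  |    0 ]
  [ 0     1     0  |  1/2 ]
  [ 0     0     1  |   -3 ]
R1 -> R1 + 1/3·R3
  [ 1  -4/3  0  |   -1 ]
  [ 0     1  0  |  1/2 ]
  [ 0     0  1  |   -3 ]
R1 -> R1 + 4/3·R2
  [ 1  0  0  |  -1/3 ]
  [ 0  1  0  |   1/2 ]
  [ 0  0  1  |    -3 ]
Reading off the last column: p = -1/3, q = 1/2, r = -3.

(-1/3, 1/2, -3)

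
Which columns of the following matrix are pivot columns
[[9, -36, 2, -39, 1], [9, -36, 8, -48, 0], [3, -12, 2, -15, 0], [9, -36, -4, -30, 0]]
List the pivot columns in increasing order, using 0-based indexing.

R1 -> 1/9·R1
  [ 1   -4  2/9  -13/3  1/9 ]
  [ 9  -36    8    -48    0 ]
  [ 3  -12    2    -15    0 ]
  [ 9  -36   -4    -30    0 ]
R2 -> R2 − 9·R1
  [ 1   -4  2/9  -13/3  1/9 ]
  [ 0    0    6     -9   -1 ]
  [ 3  -12    2    -15    0 ]
  [ 9  -36   -4    -30    0 ]
R3 -> R3 − 3·R1
  [ 1   -4  2/9  -13/3   1/9 ]
  [ 0    0    6     -9    -1 ]
  [ 0    0  4/3     -2  -1/3 ]
  [ 9  -36   -4    -30     0 ]
R4 -> R4 − 9·R1
  [ 1  -4  2/9  -13/3   1/9 ]
  [ 0   0    6     -9    -1 ]
  [ 0   0  4/3     -2  -1/3 ]
  [ 0   0   -6      9    -1 ]
R2 -> 1/6·R2
  [ 1  -4  2/9  -13/3   1/9 ]
  [ 0   0    1   -3/2  -1/6 ]
  [ 0   0  4/3     -2  -1/3 ]
  [ 0   0   -6      9    -1 ]
R3 -> R3 − 4/3·R2
  [ 1  -4  2/9  -13/3   1/9 ]
  [ 0   0    1   -3/2  -1/6 ]
  [ 0   0    0      0  -1/9 ]
  [ 0   0   -6      9    -1 ]
R4 -> R4 + 6·R2
  [ 1  -4  2/9  -13/3   1/9 ]
  [ 0   0    1   -3/2  -1/6 ]
  [ 0   0    0      0  -1/9 ]
  [ 0   0    0      0    -2 ]
R3 -> -9·R3
  [ 1  -4  2/9  -13/3   1/9 ]
  [ 0   0    1   -3/2  -1/6 ]
  [ 0   0    0      0     1 ]
  [ 0   0    0      0    -2 ]
R4 -> R4 + 2·R3
  [ 1  -4  2/9  -13/3   1/9 ]
  [ 0   0    1   -3/2  -1/6 ]
  [ 0   0    0      0     1 ]
  [ 0   0    0      0     0 ]
R2 -> R2 + 1/6·R3
  [ 1  -4  2/9  -13/3  1/9 ]
  [ 0   0    1   -3/2    0 ]
  [ 0   0    0      0    1 ]
  [ 0   0    0      0    0 ]
R1 -> R1 − 1/9·R3
  [ 1  -4  2/9  -13/3  0 ]
  [ 0   0    1   -3/2  0 ]
  [ 0   0    0      0  1 ]
  [ 0   0    0      0  0 ]
R1 -> R1 − 2/9·R2
  [ 1  -4  0    -4  0 ]
  [ 0   0  1  -3/2  0 ]
  [ 0   0  0     0  1 ]
  [ 0   0  0     0  0 ]
Pivot columns are the columns containing a leading 1.

0, 2, 4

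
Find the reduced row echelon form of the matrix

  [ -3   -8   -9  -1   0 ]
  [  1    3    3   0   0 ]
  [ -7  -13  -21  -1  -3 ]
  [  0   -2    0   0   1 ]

[[1, 0, 3, 0, 0], [0, 1, 0, 0, 0], [0, 0, 0, 1, 0], [0, 0, 0, 0, 1]]

R1 → -1/3·R1
R2 → R2 − R1
R3 → R3 + 7·R1
R2 → 3·R2
R3 → R3 − 17/3·R2
R4 → R4 + 2·R2
R3 → 1/7·R3
R4 → R4 + 2·R3
R4 → 7·R4
R3 → R3 + 3/7·R4
R2 → R2 + R3
R1 → R1 − 1/3·R3
R1 → R1 − 8/3·R2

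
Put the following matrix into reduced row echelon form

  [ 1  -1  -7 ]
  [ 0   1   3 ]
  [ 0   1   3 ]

Subtract R2 from R3.
  [ 1  -1  -7 ]
  [ 0   1   3 ]
  [ 0   0   0 ]
Add R2 to R1.
  [ 1  0  -4 ]
  [ 0  1   3 ]
  [ 0  0   0 ]

[[1, 0, -4], [0, 1, 3], [0, 0, 0]]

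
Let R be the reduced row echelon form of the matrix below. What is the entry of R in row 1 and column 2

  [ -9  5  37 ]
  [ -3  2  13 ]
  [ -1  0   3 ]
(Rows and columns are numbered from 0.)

R1 → -1/9·R1
  [  1  -5/9  -37/9 ]
  [ -3     2     13 ]
  [ -1     0      3 ]
R2 → R2 + 3·R1
  [  1  -5/9  -37/9 ]
  [  0   1/3    2/3 ]
  [ -1     0      3 ]
R3 → R3 + R1
  [ 1  -5/9  -37/9 ]
  [ 0   1/3    2/3 ]
  [ 0  -5/9  -10/9 ]
R2 → 3·R2
  [ 1  -5/9  -37/9 ]
  [ 0     1      2 ]
  [ 0  -5/9  -10/9 ]
R3 → R3 + 5/9·R2
  [ 1  -5/9  -37/9 ]
  [ 0     1      2 ]
  [ 0     0      0 ]
R1 → R1 + 5/9·R2
  [ 1  0  -3 ]
  [ 0  1   2 ]
  [ 0  0   0 ]

2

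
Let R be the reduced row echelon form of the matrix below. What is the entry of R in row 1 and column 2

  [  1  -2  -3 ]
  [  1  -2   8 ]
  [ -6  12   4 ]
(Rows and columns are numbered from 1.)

-2

r2 -> r2 − r1
  [  1  -2  -3 ]
  [  0   0  11 ]
  [ -6  12   4 ]
r3 -> r3 + 6·r1
  [ 1  -2   -3 ]
  [ 0   0   11 ]
  [ 0   0  -14 ]
r2 -> 1/11·r2
  [ 1  -2   -3 ]
  [ 0   0    1 ]
  [ 0   0  -14 ]
r3 -> r3 + 14·r2
  [ 1  -2  -3 ]
  [ 0   0   1 ]
  [ 0   0   0 ]
r1 -> r1 + 3·r2
  [ 1  -2  0 ]
  [ 0   0  1 ]
  [ 0   0  0 ]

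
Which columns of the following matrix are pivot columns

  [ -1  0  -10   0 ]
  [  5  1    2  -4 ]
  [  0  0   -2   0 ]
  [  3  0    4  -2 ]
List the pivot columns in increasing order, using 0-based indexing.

Multiply R1 by -1.
Subtract 5 times R1 from R2.
Subtract 3 times R1 from R4.
Multiply R3 by -1/2.
Add 26 times R3 to R4.
Multiply R4 by -1/2.
Add 4 times R4 to R2.
Add 48 times R3 to R2.
Subtract 10 times R3 from R1.
Pivot columns are the columns containing a leading 1.

0, 1, 2, 3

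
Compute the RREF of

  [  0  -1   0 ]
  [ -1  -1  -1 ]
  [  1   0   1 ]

[[1, 0, 1], [0, 1, 0], [0, 0, 0]]

Swap ρ1 and ρ2.
  [ -1  -1  -1 ]
  [  0  -1   0 ]
  [  1   0   1 ]
Multiply ρ1 by -1.
  [ 1   1  1 ]
  [ 0  -1  0 ]
  [ 1   0  1 ]
Subtract ρ1 from ρ3.
  [ 1   1  1 ]
  [ 0  -1  0 ]
  [ 0  -1  0 ]
Multiply ρ2 by -1.
  [ 1   1  1 ]
  [ 0   1  0 ]
  [ 0  -1  0 ]
Add ρ2 to ρ3.
  [ 1  1  1 ]
  [ 0  1  0 ]
  [ 0  0  0 ]
Subtract ρ2 from ρ1.
  [ 1  0  1 ]
  [ 0  1  0 ]
  [ 0  0  0 ]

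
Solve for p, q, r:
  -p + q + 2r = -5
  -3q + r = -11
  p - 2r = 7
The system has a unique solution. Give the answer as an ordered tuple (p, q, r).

Form the augmented matrix and row-reduce:
  [ -1   1   2  |   -5 ]
  [  0  -3   1  |  -11 ]
  [  1   0  -2  |    7 ]
R1 -> -1·R1
  [ 1  -1  -2  |    5 ]
  [ 0  -3   1  |  -11 ]
  [ 1   0  -2  |    7 ]
R3 -> R3 − R1
  [ 1  -1  -2  |    5 ]
  [ 0  -3   1  |  -11 ]
  [ 0   1   0  |    2 ]
R2 -> -1/3·R2
  [ 1  -1    -2  |     5 ]
  [ 0   1  -1/3  |  11/3 ]
  [ 0   1     0  |     2 ]
R3 -> R3 − R2
  [ 1  -1    -2  |     5 ]
  [ 0   1  -1/3  |  11/3 ]
  [ 0   0   1/3  |  -5/3 ]
R3 -> 3·R3
  [ 1  -1    -2  |     5 ]
  [ 0   1  -1/3  |  11/3 ]
  [ 0   0     1  |    -5 ]
R2 -> R2 + 1/3·R3
  [ 1  -1  -2  |   5 ]
  [ 0   1   0  |   2 ]
  [ 0   0   1  |  -5 ]
R1 -> R1 + 2·R3
  [ 1  -1  0  |  -5 ]
  [ 0   1  0  |   2 ]
  [ 0   0  1  |  -5 ]
R1 -> R1 + R2
  [ 1  0  0  |  -3 ]
  [ 0  1  0  |   2 ]
  [ 0  0  1  |  -5 ]
Reading off the last column: p = -3, q = 2, r = -5.

(-3, 2, -5)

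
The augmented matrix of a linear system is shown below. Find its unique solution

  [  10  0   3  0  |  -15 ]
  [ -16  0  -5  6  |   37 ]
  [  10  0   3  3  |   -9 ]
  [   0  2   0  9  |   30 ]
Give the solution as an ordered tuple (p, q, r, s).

ρ1 → 1/10·ρ1
  [   1  0  3/10  0  |  -3/2 ]
  [ -16  0    -5  6  |    37 ]
  [  10  0     3  3  |    -9 ]
  [   0  2     0  9  |    30 ]
ρ2 → ρ2 + 16·ρ1
  [  1  0  3/10  0  |  -3/2 ]
  [  0  0  -1/5  6  |    13 ]
  [ 10  0     3  3  |    -9 ]
  [  0  2     0  9  |    30 ]
ρ3 → ρ3 − 10·ρ1
  [ 1  0  3/10  0  |  -3/2 ]
  [ 0  0  -1/5  6  |    13 ]
  [ 0  0     0  3  |     6 ]
  [ 0  2     0  9  |    30 ]
ρ2 <-> ρ4
  [ 1  0  3/10  0  |  -3/2 ]
  [ 0  2     0  9  |    30 ]
  [ 0  0     0  3  |     6 ]
  [ 0  0  -1/5  6  |    13 ]
ρ2 → 1/2·ρ2
  [ 1  0  3/10    0  |  -3/2 ]
  [ 0  1     0  9/2  |    15 ]
  [ 0  0     0    3  |     6 ]
  [ 0  0  -1/5    6  |    13 ]
ρ3 <-> ρ4
  [ 1  0  3/10    0  |  -3/2 ]
  [ 0  1     0  9/2  |    15 ]
  [ 0  0  -1/5    6  |    13 ]
  [ 0  0     0    3  |     6 ]
ρ3 → -5·ρ3
  [ 1  0  3/10    0  |  -3/2 ]
  [ 0  1     0  9/2  |    15 ]
  [ 0  0     1  -30  |   -65 ]
  [ 0  0     0    3  |     6 ]
ρ4 → 1/3·ρ4
  [ 1  0  3/10    0  |  -3/2 ]
  [ 0  1     0  9/2  |    15 ]
  [ 0  0     1  -30  |   -65 ]
  [ 0  0     0    1  |     2 ]
ρ3 → ρ3 + 30·ρ4
  [ 1  0  3/10    0  |  -3/2 ]
  [ 0  1     0  9/2  |    15 ]
  [ 0  0     1    0  |    -5 ]
  [ 0  0     0    1  |     2 ]
ρ2 → ρ2 − 9/2·ρ4
  [ 1  0  3/10  0  |  -3/2 ]
  [ 0  1     0  0  |     6 ]
  [ 0  0     1  0  |    -5 ]
  [ 0  0     0  1  |     2 ]
ρ1 → ρ1 − 3/10·ρ3
  [ 1  0  0  0  |   0 ]
  [ 0  1  0  0  |   6 ]
  [ 0  0  1  0  |  -5 ]
  [ 0  0  0  1  |   2 ]
Reading off the last column: p = 0, q = 6, r = -5, s = 2.

(0, 6, -5, 2)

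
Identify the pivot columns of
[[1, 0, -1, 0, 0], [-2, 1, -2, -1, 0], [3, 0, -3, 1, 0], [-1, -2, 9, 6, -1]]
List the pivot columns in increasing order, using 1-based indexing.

r2 -> r2 + 2·r1
  [  1   0  -1   0   0 ]
  [  0   1  -4  -1   0 ]
  [  3   0  -3   1   0 ]
  [ -1  -2   9   6  -1 ]
r3 -> r3 − 3·r1
  [  1   0  -1   0   0 ]
  [  0   1  -4  -1   0 ]
  [  0   0   0   1   0 ]
  [ -1  -2   9   6  -1 ]
r4 -> r4 + r1
  [ 1   0  -1   0   0 ]
  [ 0   1  -4  -1   0 ]
  [ 0   0   0   1   0 ]
  [ 0  -2   8   6  -1 ]
r4 -> r4 + 2·r2
  [ 1  0  -1   0   0 ]
  [ 0  1  -4  -1   0 ]
  [ 0  0   0   1   0 ]
  [ 0  0   0   4  -1 ]
r4 -> r4 − 4·r3
  [ 1  0  -1   0   0 ]
  [ 0  1  -4  -1   0 ]
  [ 0  0   0   1   0 ]
  [ 0  0   0   0  -1 ]
r4 -> -1·r4
  [ 1  0  -1   0  0 ]
  [ 0  1  -4  -1  0 ]
  [ 0  0   0   1  0 ]
  [ 0  0   0   0  1 ]
r2 -> r2 + r3
  [ 1  0  -1  0  0 ]
  [ 0  1  -4  0  0 ]
  [ 0  0   0  1  0 ]
  [ 0  0   0  0  1 ]
Pivot columns are the columns containing a leading 1.

1, 2, 4, 5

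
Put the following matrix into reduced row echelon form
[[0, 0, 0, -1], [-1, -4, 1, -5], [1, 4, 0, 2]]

[[1, 4, 0, 0], [0, 0, 1, 0], [0, 0, 0, 1]]

Swap R1 and R2.
  [ -1  -4  1  -5 ]
  [  0   0  0  -1 ]
  [  1   4  0   2 ]
Multiply R1 by -1.
  [ 1  4  -1   5 ]
  [ 0  0   0  -1 ]
  [ 1  4   0   2 ]
Subtract R1 from R3.
  [ 1  4  -1   5 ]
  [ 0  0   0  -1 ]
  [ 0  0   1  -3 ]
Swap R2 and R3.
  [ 1  4  -1   5 ]
  [ 0  0   1  -3 ]
  [ 0  0   0  -1 ]
Multiply R3 by -1.
  [ 1  4  -1   5 ]
  [ 0  0   1  -3 ]
  [ 0  0   0   1 ]
Add 3 times R3 to R2.
  [ 1  4  -1  5 ]
  [ 0  0   1  0 ]
  [ 0  0   0  1 ]
Subtract 5 times R3 from R1.
  [ 1  4  -1  0 ]
  [ 0  0   1  0 ]
  [ 0  0   0  1 ]
Add R2 to R1.
  [ 1  4  0  0 ]
  [ 0  0  1  0 ]
  [ 0  0  0  1 ]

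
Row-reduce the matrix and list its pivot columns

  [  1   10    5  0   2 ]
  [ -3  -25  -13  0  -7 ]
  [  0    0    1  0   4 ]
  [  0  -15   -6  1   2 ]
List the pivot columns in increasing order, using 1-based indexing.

1, 2, 3, 4

ρ2 ← ρ2 + 3·ρ1
  [ 1   10   5  0   2 ]
  [ 0    5   2  0  -1 ]
  [ 0    0   1  0   4 ]
  [ 0  -15  -6  1   2 ]
ρ2 ← 1/5·ρ2
  [ 1   10    5  0     2 ]
  [ 0    1  2/5  0  -1/5 ]
  [ 0    0    1  0     4 ]
  [ 0  -15   -6  1     2 ]
ρ4 ← ρ4 + 15·ρ2
  [ 1  10    5  0     2 ]
  [ 0   1  2/5  0  -1/5 ]
  [ 0   0    1  0     4 ]
  [ 0   0    0  1    -1 ]
ρ2 ← ρ2 − 2/5·ρ3
  [ 1  10  5  0     2 ]
  [ 0   1  0  0  -9/5 ]
  [ 0   0  1  0     4 ]
  [ 0   0  0  1    -1 ]
ρ1 ← ρ1 − 5·ρ3
  [ 1  10  0  0   -18 ]
  [ 0   1  0  0  -9/5 ]
  [ 0   0  1  0     4 ]
  [ 0   0  0  1    -1 ]
ρ1 ← ρ1 − 10·ρ2
  [ 1  0  0  0     0 ]
  [ 0  1  0  0  -9/5 ]
  [ 0  0  1  0     4 ]
  [ 0  0  0  1    -1 ]
Pivot columns are the columns containing a leading 1.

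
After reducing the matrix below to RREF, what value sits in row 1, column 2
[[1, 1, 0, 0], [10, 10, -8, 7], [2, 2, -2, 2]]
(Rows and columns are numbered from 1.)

ρ2 -> ρ2 − 10·ρ1
  [ 1  1   0  0 ]
  [ 0  0  -8  7 ]
  [ 2  2  -2  2 ]
ρ3 -> ρ3 − 2·ρ1
  [ 1  1   0  0 ]
  [ 0  0  -8  7 ]
  [ 0  0  -2  2 ]
ρ2 -> -1/8·ρ2
  [ 1  1   0     0 ]
  [ 0  0   1  -7/8 ]
  [ 0  0  -2     2 ]
ρ3 -> ρ3 + 2·ρ2
  [ 1  1  0     0 ]
  [ 0  0  1  -7/8 ]
  [ 0  0  0   1/4 ]
ρ3 -> 4·ρ3
  [ 1  1  0     0 ]
  [ 0  0  1  -7/8 ]
  [ 0  0  0     1 ]
ρ2 -> ρ2 + 7/8·ρ3
  [ 1  1  0  0 ]
  [ 0  0  1  0 ]
  [ 0  0  0  1 ]

1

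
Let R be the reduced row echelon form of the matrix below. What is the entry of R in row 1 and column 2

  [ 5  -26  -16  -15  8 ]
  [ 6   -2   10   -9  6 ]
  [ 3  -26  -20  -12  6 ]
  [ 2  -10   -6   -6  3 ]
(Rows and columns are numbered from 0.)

1

r1 ← 1/5·r1
  [ 1  -26/5  -16/5   -3  8/5 ]
  [ 6     -2     10   -9    6 ]
  [ 3    -26    -20  -12    6 ]
  [ 2    -10     -6   -6    3 ]
r2 ← r2 − 6·r1
  [ 1  -26/5  -16/5   -3    8/5 ]
  [ 0  146/5  146/5    9  -18/5 ]
  [ 3    -26    -20  -12      6 ]
  [ 2    -10     -6   -6      3 ]
r3 ← r3 − 3·r1
  [ 1  -26/5  -16/5  -3    8/5 ]
  [ 0  146/5  146/5   9  -18/5 ]
  [ 0  -52/5  -52/5  -3    6/5 ]
  [ 2    -10     -6  -6      3 ]
r4 ← r4 − 2·r1
  [ 1  -26/5  -16/5  -3    8/5 ]
  [ 0  146/5  146/5   9  -18/5 ]
  [ 0  -52/5  -52/5  -3    6/5 ]
  [ 0    2/5    2/5   0   -1/5 ]
r2 ← 5/146·r2
  [ 1  -26/5  -16/5      -3    8/5 ]
  [ 0      1      1  45/146  -9/73 ]
  [ 0  -52/5  -52/5      -3    6/5 ]
  [ 0    2/5    2/5       0   -1/5 ]
r3 ← r3 + 52/5·r2
  [ 1  -26/5  -16/5      -3    8/5 ]
  [ 0      1      1  45/146  -9/73 ]
  [ 0      0      0   15/73  -6/73 ]
  [ 0    2/5    2/5       0   -1/5 ]
r4 ← r4 − 2/5·r2
  [ 1  -26/5  -16/5      -3     8/5 ]
  [ 0      1      1  45/146   -9/73 ]
  [ 0      0      0   15/73   -6/73 ]
  [ 0      0      0   -9/73  -11/73 ]
r3 ← 73/15·r3
  [ 1  -26/5  -16/5      -3     8/5 ]
  [ 0      1      1  45/146   -9/73 ]
  [ 0      0      0       1    -2/5 ]
  [ 0      0      0   -9/73  -11/73 ]
r4 ← r4 + 9/73·r3
  [ 1  -26/5  -16/5      -3    8/5 ]
  [ 0      1      1  45/146  -9/73 ]
  [ 0      0      0       1   -2/5 ]
  [ 0      0      0       0   -1/5 ]
r4 ← -5·r4
  [ 1  -26/5  -16/5      -3    8/5 ]
  [ 0      1      1  45/146  -9/73 ]
  [ 0      0      0       1   -2/5 ]
  [ 0      0      0       0      1 ]
r3 ← r3 + 2/5·r4
  [ 1  -26/5  -16/5      -3    8/5 ]
  [ 0      1      1  45/146  -9/73 ]
  [ 0      0      0       1      0 ]
  [ 0      0      0       0      1 ]
r2 ← r2 + 9/73·r4
  [ 1  -26/5  -16/5      -3  8/5 ]
  [ 0      1      1  45/146    0 ]
  [ 0      0      0       1    0 ]
  [ 0      0      0       0    1 ]
r1 ← r1 − 8/5·r4
  [ 1  -26/5  -16/5      -3  0 ]
  [ 0      1      1  45/146  0 ]
  [ 0      0      0       1  0 ]
  [ 0      0      0       0  1 ]
r2 ← r2 − 45/146·r3
  [ 1  -26/5  -16/5  -3  0 ]
  [ 0      1      1   0  0 ]
  [ 0      0      0   1  0 ]
  [ 0      0      0   0  1 ]
r1 ← r1 + 3·r3
  [ 1  -26/5  -16/5  0  0 ]
  [ 0      1      1  0  0 ]
  [ 0      0      0  1  0 ]
  [ 0      0      0  0  1 ]
r1 ← r1 + 26/5·r2
  [ 1  0  2  0  0 ]
  [ 0  1  1  0  0 ]
  [ 0  0  0  1  0 ]
  [ 0  0  0  0  1 ]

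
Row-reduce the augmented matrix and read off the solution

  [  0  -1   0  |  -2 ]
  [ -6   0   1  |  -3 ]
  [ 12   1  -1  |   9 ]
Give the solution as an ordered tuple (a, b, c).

R1 <-> R2
  [ -6   0   1  |  -3 ]
  [  0  -1   0  |  -2 ]
  [ 12   1  -1  |   9 ]
R1 -> -1/6·R1
  [  1   0  -1/6  |  1/2 ]
  [  0  -1     0  |   -2 ]
  [ 12   1    -1  |    9 ]
R3 -> R3 − 12·R1
  [ 1   0  -1/6  |  1/2 ]
  [ 0  -1     0  |   -2 ]
  [ 0   1     1  |    3 ]
R2 -> -1·R2
  [ 1  0  -1/6  |  1/2 ]
  [ 0  1     0  |    2 ]
  [ 0  1     1  |    3 ]
R3 -> R3 − R2
  [ 1  0  -1/6  |  1/2 ]
  [ 0  1     0  |    2 ]
  [ 0  0     1  |    1 ]
R1 -> R1 + 1/6·R3
  [ 1  0  0  |  2/3 ]
  [ 0  1  0  |    2 ]
  [ 0  0  1  |    1 ]
Reading off the last column: a = 2/3, b = 2, c = 1.

(2/3, 2, 1)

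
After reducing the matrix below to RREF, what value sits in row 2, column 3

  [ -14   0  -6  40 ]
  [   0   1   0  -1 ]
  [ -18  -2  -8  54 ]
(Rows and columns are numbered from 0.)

R1 -> -1/14·R1
  [   1   0  3/7  -20/7 ]
  [   0   1    0     -1 ]
  [ -18  -2   -8     54 ]
R3 -> R3 + 18·R1
  [ 1   0   3/7  -20/7 ]
  [ 0   1     0     -1 ]
  [ 0  -2  -2/7   18/7 ]
R3 -> R3 + 2·R2
  [ 1  0   3/7  -20/7 ]
  [ 0  1     0     -1 ]
  [ 0  0  -2/7    4/7 ]
R3 -> -7/2·R3
  [ 1  0  3/7  -20/7 ]
  [ 0  1    0     -1 ]
  [ 0  0    1     -2 ]
R1 -> R1 − 3/7·R3
  [ 1  0  0  -2 ]
  [ 0  1  0  -1 ]
  [ 0  0  1  -2 ]

-2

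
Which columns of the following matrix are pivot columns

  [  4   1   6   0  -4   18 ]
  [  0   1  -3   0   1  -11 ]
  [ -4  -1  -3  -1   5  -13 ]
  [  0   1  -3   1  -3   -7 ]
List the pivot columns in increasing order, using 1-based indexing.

1, 2, 3, 4

Multiply r1 by 1/4.
  [  1  1/4  3/2   0  -1  9/2 ]
  [  0    1   -3   0   1  -11 ]
  [ -4   -1   -3  -1   5  -13 ]
  [  0    1   -3   1  -3   -7 ]
Add 4 times r1 to r3.
  [ 1  1/4  3/2   0  -1  9/2 ]
  [ 0    1   -3   0   1  -11 ]
  [ 0    0    3  -1   1    5 ]
  [ 0    1   -3   1  -3   -7 ]
Subtract r2 from r4.
  [ 1  1/4  3/2   0  -1  9/2 ]
  [ 0    1   -3   0   1  -11 ]
  [ 0    0    3  -1   1    5 ]
  [ 0    0    0   1  -4    4 ]
Multiply r3 by 1/3.
  [ 1  1/4  3/2     0   -1  9/2 ]
  [ 0    1   -3     0    1  -11 ]
  [ 0    0    1  -1/3  1/3  5/3 ]
  [ 0    0    0     1   -4    4 ]
Add 1/3 times r4 to r3.
  [ 1  1/4  3/2  0  -1  9/2 ]
  [ 0    1   -3  0   1  -11 ]
  [ 0    0    1  0  -1    3 ]
  [ 0    0    0  1  -4    4 ]
Add 3 times r3 to r2.
  [ 1  1/4  3/2  0  -1  9/2 ]
  [ 0    1    0  0  -2   -2 ]
  [ 0    0    1  0  -1    3 ]
  [ 0    0    0  1  -4    4 ]
Subtract 3/2 times r3 from r1.
  [ 1  1/4  0  0  1/2   0 ]
  [ 0    1  0  0   -2  -2 ]
  [ 0    0  1  0   -1   3 ]
  [ 0    0  0  1   -4   4 ]
Subtract 1/4 times r2 from r1.
  [ 1  0  0  0   1  1/2 ]
  [ 0  1  0  0  -2   -2 ]
  [ 0  0  1  0  -1    3 ]
  [ 0  0  0  1  -4    4 ]
Pivot columns are the columns containing a leading 1.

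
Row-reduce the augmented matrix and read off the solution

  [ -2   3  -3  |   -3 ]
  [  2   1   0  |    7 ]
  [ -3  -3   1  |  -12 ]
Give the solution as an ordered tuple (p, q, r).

(3, 1, 0)

R1 -> -1/2·R1
  [  1  -3/2  3/2  |  3/2 ]
  [  2     1    0  |    7 ]
  [ -3    -3    1  |  -12 ]
R2 -> R2 − 2·R1
  [  1  -3/2  3/2  |  3/2 ]
  [  0     4   -3  |    4 ]
  [ -3    -3    1  |  -12 ]
R3 -> R3 + 3·R1
  [ 1   -3/2   3/2  |    3/2 ]
  [ 0      4    -3  |      4 ]
  [ 0  -15/2  11/2  |  -15/2 ]
R2 -> 1/4·R2
  [ 1   -3/2   3/2  |    3/2 ]
  [ 0      1  -3/4  |      1 ]
  [ 0  -15/2  11/2  |  -15/2 ]
R3 -> R3 + 15/2·R2
  [ 1  -3/2   3/2  |  3/2 ]
  [ 0     1  -3/4  |    1 ]
  [ 0     0  -1/8  |    0 ]
R3 -> -8·R3
  [ 1  -3/2   3/2  |  3/2 ]
  [ 0     1  -3/4  |    1 ]
  [ 0     0     1  |    0 ]
R2 -> R2 + 3/4·R3
  [ 1  -3/2  3/2  |  3/2 ]
  [ 0     1    0  |    1 ]
  [ 0     0    1  |    0 ]
R1 -> R1 − 3/2·R3
  [ 1  -3/2  0  |  3/2 ]
  [ 0     1  0  |    1 ]
  [ 0     0  1  |    0 ]
R1 -> R1 + 3/2·R2
  [ 1  0  0  |  3 ]
  [ 0  1  0  |  1 ]
  [ 0  0  1  |  0 ]
Reading off the last column: p = 3, q = 1, r = 0.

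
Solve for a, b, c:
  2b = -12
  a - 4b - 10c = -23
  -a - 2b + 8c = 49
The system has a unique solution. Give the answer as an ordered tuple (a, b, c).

(3, -6, 5)

Form the augmented matrix and row-reduce:
  [  0   2    0  |  -12 ]
  [  1  -4  -10  |  -23 ]
  [ -1  -2    8  |   49 ]
r1 ↔ r2
  [  1  -4  -10  |  -23 ]
  [  0   2    0  |  -12 ]
  [ -1  -2    8  |   49 ]
r3 -> r3 + r1
  [ 1  -4  -10  |  -23 ]
  [ 0   2    0  |  -12 ]
  [ 0  -6   -2  |   26 ]
r2 -> 1/2·r2
  [ 1  -4  -10  |  -23 ]
  [ 0   1    0  |   -6 ]
  [ 0  -6   -2  |   26 ]
r3 -> r3 + 6·r2
  [ 1  -4  -10  |  -23 ]
  [ 0   1    0  |   -6 ]
  [ 0   0   -2  |  -10 ]
r3 -> -1/2·r3
  [ 1  -4  -10  |  -23 ]
  [ 0   1    0  |   -6 ]
  [ 0   0    1  |    5 ]
r1 -> r1 + 10·r3
  [ 1  -4  0  |  27 ]
  [ 0   1  0  |  -6 ]
  [ 0   0  1  |   5 ]
r1 -> r1 + 4·r2
  [ 1  0  0  |   3 ]
  [ 0  1  0  |  -6 ]
  [ 0  0  1  |   5 ]
Reading off the last column: a = 3, b = -6, c = 5.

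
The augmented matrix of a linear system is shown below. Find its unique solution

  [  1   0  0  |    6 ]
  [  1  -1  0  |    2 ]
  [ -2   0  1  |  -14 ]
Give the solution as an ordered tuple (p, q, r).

(6, 4, -2)

ρ2 -> ρ2 − ρ1
ρ3 -> ρ3 + 2·ρ1
ρ2 -> -1·ρ2
Reading off the last column: p = 6, q = 4, r = -2.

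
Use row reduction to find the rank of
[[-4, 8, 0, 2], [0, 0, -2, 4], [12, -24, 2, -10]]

R1 -> -1/4·R1
R3 -> R3 − 12·R1
R2 -> -1/2·R2
R3 -> R3 − 2·R2
The reduced form has 2 nonzero rows.

rank = 2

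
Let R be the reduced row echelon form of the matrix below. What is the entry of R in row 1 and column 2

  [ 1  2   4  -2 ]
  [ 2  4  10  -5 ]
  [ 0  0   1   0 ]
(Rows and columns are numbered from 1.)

2

Subtract 2 times R1 from R2.
Multiply R2 by 1/2.
Subtract R2 from R3.
Multiply R3 by 2.
Add 1/2 times R3 to R2.
Add 2 times R3 to R1.
Subtract 4 times R2 from R1.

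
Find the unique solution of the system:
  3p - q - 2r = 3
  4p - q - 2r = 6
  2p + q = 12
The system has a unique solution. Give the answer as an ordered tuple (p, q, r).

Form the augmented matrix and row-reduce:
  [ 3  -1  -2  |   3 ]
  [ 4  -1  -2  |   6 ]
  [ 2   1   0  |  12 ]
R1 ← 1/3·R1
  [ 1  -1/3  -2/3  |   1 ]
  [ 4    -1    -2  |   6 ]
  [ 2     1     0  |  12 ]
R2 ← R2 − 4·R1
  [ 1  -1/3  -2/3  |   1 ]
  [ 0   1/3   2/3  |   2 ]
  [ 2     1     0  |  12 ]
R3 ← R3 − 2·R1
  [ 1  -1/3  -2/3  |   1 ]
  [ 0   1/3   2/3  |   2 ]
  [ 0   5/3   4/3  |  10 ]
R2 ← 3·R2
  [ 1  -1/3  -2/3  |   1 ]
  [ 0     1     2  |   6 ]
  [ 0   5/3   4/3  |  10 ]
R3 ← R3 − 5/3·R2
  [ 1  -1/3  -2/3  |  1 ]
  [ 0     1     2  |  6 ]
  [ 0     0    -2  |  0 ]
R3 ← -1/2·R3
  [ 1  -1/3  -2/3  |  1 ]
  [ 0     1     2  |  6 ]
  [ 0     0     1  |  0 ]
R2 ← R2 − 2·R3
  [ 1  -1/3  -2/3  |  1 ]
  [ 0     1     0  |  6 ]
  [ 0     0     1  |  0 ]
R1 ← R1 + 2/3·R3
  [ 1  -1/3  0  |  1 ]
  [ 0     1  0  |  6 ]
  [ 0     0  1  |  0 ]
R1 ← R1 + 1/3·R2
  [ 1  0  0  |  3 ]
  [ 0  1  0  |  6 ]
  [ 0  0  1  |  0 ]
Reading off the last column: p = 3, q = 6, r = 0.

(3, 6, 0)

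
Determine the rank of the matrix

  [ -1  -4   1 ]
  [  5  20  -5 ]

Multiply r1 by -1.
  [ 1   4  -1 ]
  [ 5  20  -5 ]
Subtract 5 times r1 from r2.
  [ 1  4  -1 ]
  [ 0  0   0 ]
The reduced form has 1 nonzero row.

rank = 1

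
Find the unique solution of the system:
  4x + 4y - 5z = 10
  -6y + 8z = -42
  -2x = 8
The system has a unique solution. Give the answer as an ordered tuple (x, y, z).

Form the augmented matrix and row-reduce:
  [  4   4  -5  |   10 ]
  [  0  -6   8  |  -42 ]
  [ -2   0   0  |    8 ]
r1 -> 1/4·r1
  [  1   1  -5/4  |  5/2 ]
  [  0  -6     8  |  -42 ]
  [ -2   0     0  |    8 ]
r3 -> r3 + 2·r1
  [ 1   1  -5/4  |  5/2 ]
  [ 0  -6     8  |  -42 ]
  [ 0   2  -5/2  |   13 ]
r2 -> -1/6·r2
  [ 1  1  -5/4  |  5/2 ]
  [ 0  1  -4/3  |    7 ]
  [ 0  2  -5/2  |   13 ]
r3 -> r3 − 2·r2
  [ 1  1  -5/4  |  5/2 ]
  [ 0  1  -4/3  |    7 ]
  [ 0  0   1/6  |   -1 ]
r3 -> 6·r3
  [ 1  1  -5/4  |  5/2 ]
  [ 0  1  -4/3  |    7 ]
  [ 0  0     1  |   -6 ]
r2 -> r2 + 4/3·r3
  [ 1  1  -5/4  |  5/2 ]
  [ 0  1     0  |   -1 ]
  [ 0  0     1  |   -6 ]
r1 -> r1 + 5/4·r3
  [ 1  1  0  |  -5 ]
  [ 0  1  0  |  -1 ]
  [ 0  0  1  |  -6 ]
r1 -> r1 − r2
  [ 1  0  0  |  -4 ]
  [ 0  1  0  |  -1 ]
  [ 0  0  1  |  -6 ]
Reading off the last column: x = -4, y = -1, z = -6.

(-4, -1, -6)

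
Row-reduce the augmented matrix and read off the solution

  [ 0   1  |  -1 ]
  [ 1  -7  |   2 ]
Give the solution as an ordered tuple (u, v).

(-5, -1)

ρ1 ↔ ρ2
ρ1 -> ρ1 + 7·ρ2
Reading off the last column: u = -5, v = -1.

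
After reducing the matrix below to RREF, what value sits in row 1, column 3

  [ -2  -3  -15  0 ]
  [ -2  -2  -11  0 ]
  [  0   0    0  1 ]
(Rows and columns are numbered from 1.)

ρ1 → -1/2·ρ1
  [  1  3/2  15/2  0 ]
  [ -2   -2   -11  0 ]
  [  0    0     0  1 ]
ρ2 → ρ2 + 2·ρ1
  [ 1  3/2  15/2  0 ]
  [ 0    1     4  0 ]
  [ 0    0     0  1 ]
ρ1 → ρ1 − 3/2·ρ2
  [ 1  0  3/2  0 ]
  [ 0  1    4  0 ]
  [ 0  0    0  1 ]

3/2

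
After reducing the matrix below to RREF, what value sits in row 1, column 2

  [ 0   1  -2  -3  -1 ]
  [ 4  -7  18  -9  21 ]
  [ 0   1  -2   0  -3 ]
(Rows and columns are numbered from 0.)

-2

Swap ρ1 and ρ2.
  [ 4  -7  18  -9  21 ]
  [ 0   1  -2  -3  -1 ]
  [ 0   1  -2   0  -3 ]
Multiply ρ1 by 1/4.
  [ 1  -7/4  9/2  -9/4  21/4 ]
  [ 0     1   -2    -3    -1 ]
  [ 0     1   -2     0    -3 ]
Subtract ρ2 from ρ3.
  [ 1  -7/4  9/2  -9/4  21/4 ]
  [ 0     1   -2    -3    -1 ]
  [ 0     0    0     3    -2 ]
Multiply ρ3 by 1/3.
  [ 1  -7/4  9/2  -9/4  21/4 ]
  [ 0     1   -2    -3    -1 ]
  [ 0     0    0     1  -2/3 ]
Add 3 times ρ3 to ρ2.
  [ 1  -7/4  9/2  -9/4  21/4 ]
  [ 0     1   -2     0    -3 ]
  [ 0     0    0     1  -2/3 ]
Add 9/4 times ρ3 to ρ1.
  [ 1  -7/4  9/2  0  15/4 ]
  [ 0     1   -2  0    -3 ]
  [ 0     0    0  1  -2/3 ]
Add 7/4 times ρ2 to ρ1.
  [ 1  0   1  0  -3/2 ]
  [ 0  1  -2  0    -3 ]
  [ 0  0   0  1  -2/3 ]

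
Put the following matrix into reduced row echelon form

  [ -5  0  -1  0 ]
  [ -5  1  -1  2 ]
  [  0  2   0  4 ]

[[1, 0, 1/5, 0], [0, 1, 0, 2], [0, 0, 0, 0]]

R1 -> -1/5·R1
  [  1  0  1/5  0 ]
  [ -5  1   -1  2 ]
  [  0  2    0  4 ]
R2 -> R2 + 5·R1
  [ 1  0  1/5  0 ]
  [ 0  1    0  2 ]
  [ 0  2    0  4 ]
R3 -> R3 − 2·R2
  [ 1  0  1/5  0 ]
  [ 0  1    0  2 ]
  [ 0  0    0  0 ]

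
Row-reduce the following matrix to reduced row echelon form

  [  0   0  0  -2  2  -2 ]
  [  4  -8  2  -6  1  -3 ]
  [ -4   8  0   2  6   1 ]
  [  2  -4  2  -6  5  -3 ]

R1 <-> R2
  [  4  -8  2  -6  1  -3 ]
  [  0   0  0  -2  2  -2 ]
  [ -4   8  0   2  6   1 ]
  [  2  -4  2  -6  5  -3 ]
R1 -> 1/4·R1
  [  1  -2  1/2  -3/2  1/4  -3/4 ]
  [  0   0    0    -2    2    -2 ]
  [ -4   8    0     2    6     1 ]
  [  2  -4    2    -6    5    -3 ]
R3 -> R3 + 4·R1
  [ 1  -2  1/2  -3/2  1/4  -3/4 ]
  [ 0   0    0    -2    2    -2 ]
  [ 0   0    2    -4    7    -2 ]
  [ 2  -4    2    -6    5    -3 ]
R4 -> R4 − 2·R1
  [ 1  -2  1/2  -3/2  1/4  -3/4 ]
  [ 0   0    0    -2    2    -2 ]
  [ 0   0    2    -4    7    -2 ]
  [ 0   0    1    -3  9/2  -3/2 ]
R2 <-> R3
  [ 1  -2  1/2  -3/2  1/4  -3/4 ]
  [ 0   0    2    -4    7    -2 ]
  [ 0   0    0    -2    2    -2 ]
  [ 0   0    1    -3  9/2  -3/2 ]
R2 -> 1/2·R2
  [ 1  -2  1/2  -3/2  1/4  -3/4 ]
  [ 0   0    1    -2  7/2    -1 ]
  [ 0   0    0    -2    2    -2 ]
  [ 0   0    1    -3  9/2  -3/2 ]
R4 -> R4 − R2
  [ 1  -2  1/2  -3/2  1/4  -3/4 ]
  [ 0   0    1    -2  7/2    -1 ]
  [ 0   0    0    -2    2    -2 ]
  [ 0   0    0    -1    1  -1/2 ]
R3 -> -1/2·R3
  [ 1  -2  1/2  -3/2  1/4  -3/4 ]
  [ 0   0    1    -2  7/2    -1 ]
  [ 0   0    0     1   -1     1 ]
  [ 0   0    0    -1    1  -1/2 ]
R4 -> R4 + R3
  [ 1  -2  1/2  -3/2  1/4  -3/4 ]
  [ 0   0    1    -2  7/2    -1 ]
  [ 0   0    0     1   -1     1 ]
  [ 0   0    0     0    0   1/2 ]
R4 -> 2·R4
  [ 1  -2  1/2  -3/2  1/4  -3/4 ]
  [ 0   0    1    -2  7/2    -1 ]
  [ 0   0    0     1   -1     1 ]
  [ 0   0    0     0    0     1 ]
R3 -> R3 − R4
  [ 1  -2  1/2  -3/2  1/4  -3/4 ]
  [ 0   0    1    -2  7/2    -1 ]
  [ 0   0    0     1   -1     0 ]
  [ 0   0    0     0    0     1 ]
R2 -> R2 + R4
  [ 1  -2  1/2  -3/2  1/4  -3/4 ]
  [ 0   0    1    -2  7/2     0 ]
  [ 0   0    0     1   -1     0 ]
  [ 0   0    0     0    0     1 ]
R1 -> R1 + 3/4·R4
  [ 1  -2  1/2  -3/2  1/4  0 ]
  [ 0   0    1    -2  7/2  0 ]
  [ 0   0    0     1   -1  0 ]
  [ 0   0    0     0    0  1 ]
R2 -> R2 + 2·R3
  [ 1  -2  1/2  -3/2  1/4  0 ]
  [ 0   0    1     0  3/2  0 ]
  [ 0   0    0     1   -1  0 ]
  [ 0   0    0     0    0  1 ]
R1 -> R1 + 3/2·R3
  [ 1  -2  1/2  0  -5/4  0 ]
  [ 0   0    1  0   3/2  0 ]
  [ 0   0    0  1    -1  0 ]
  [ 0   0    0  0     0  1 ]
R1 -> R1 − 1/2·R2
  [ 1  -2  0  0   -2  0 ]
  [ 0   0  1  0  3/2  0 ]
  [ 0   0  0  1   -1  0 ]
  [ 0   0  0  0    0  1 ]

[[1, -2, 0, 0, -2, 0], [0, 0, 1, 0, 3/2, 0], [0, 0, 0, 1, -1, 0], [0, 0, 0, 0, 0, 1]]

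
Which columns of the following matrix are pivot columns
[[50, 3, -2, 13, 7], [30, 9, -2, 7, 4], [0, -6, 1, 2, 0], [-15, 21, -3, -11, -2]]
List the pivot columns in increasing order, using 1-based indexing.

Multiply R1 by 1/50.
  [   1  3/50  -1/25  13/50  7/50 ]
  [  30     9     -2      7     4 ]
  [   0    -6      1      2     0 ]
  [ -15    21     -3    -11    -2 ]
Subtract 30 times R1 from R2.
  [   1  3/50  -1/25  13/50  7/50 ]
  [   0  36/5   -4/5   -4/5  -1/5 ]
  [   0    -6      1      2     0 ]
  [ -15    21     -3    -11    -2 ]
Add 15 times R1 to R4.
  [ 1    3/50  -1/25   13/50  7/50 ]
  [ 0    36/5   -4/5    -4/5  -1/5 ]
  [ 0      -6      1       2     0 ]
  [ 0  219/10  -18/5  -71/10  1/10 ]
Multiply R2 by 5/36.
  [ 1    3/50  -1/25   13/50   7/50 ]
  [ 0       1   -1/9    -1/9  -1/36 ]
  [ 0      -6      1       2      0 ]
  [ 0  219/10  -18/5  -71/10   1/10 ]
Add 6 times R2 to R3.
  [ 1    3/50  -1/25   13/50   7/50 ]
  [ 0       1   -1/9    -1/9  -1/36 ]
  [ 0       0    1/3     4/3   -1/6 ]
  [ 0  219/10  -18/5  -71/10   1/10 ]
Subtract 219/10 times R2 from R4.
  [ 1  3/50  -1/25  13/50   7/50 ]
  [ 0     1   -1/9   -1/9  -1/36 ]
  [ 0     0    1/3    4/3   -1/6 ]
  [ 0     0   -7/6  -14/3  17/24 ]
Multiply R3 by 3.
  [ 1  3/50  -1/25  13/50   7/50 ]
  [ 0     1   -1/9   -1/9  -1/36 ]
  [ 0     0      1      4   -1/2 ]
  [ 0     0   -7/6  -14/3  17/24 ]
Add 7/6 times R3 to R4.
  [ 1  3/50  -1/25  13/50   7/50 ]
  [ 0     1   -1/9   -1/9  -1/36 ]
  [ 0     0      1      4   -1/2 ]
  [ 0     0      0      0    1/8 ]
Multiply R4 by 8.
  [ 1  3/50  -1/25  13/50   7/50 ]
  [ 0     1   -1/9   -1/9  -1/36 ]
  [ 0     0      1      4   -1/2 ]
  [ 0     0      0      0      1 ]
Add 1/2 times R4 to R3.
  [ 1  3/50  -1/25  13/50   7/50 ]
  [ 0     1   -1/9   -1/9  -1/36 ]
  [ 0     0      1      4      0 ]
  [ 0     0      0      0      1 ]
Add 1/36 times R4 to R2.
  [ 1  3/50  -1/25  13/50  7/50 ]
  [ 0     1   -1/9   -1/9     0 ]
  [ 0     0      1      4     0 ]
  [ 0     0      0      0     1 ]
Subtract 7/50 times R4 from R1.
  [ 1  3/50  -1/25  13/50  0 ]
  [ 0     1   -1/9   -1/9  0 ]
  [ 0     0      1      4  0 ]
  [ 0     0      0      0  1 ]
Add 1/9 times R3 to R2.
  [ 1  3/50  -1/25  13/50  0 ]
  [ 0     1      0    1/3  0 ]
  [ 0     0      1      4  0 ]
  [ 0     0      0      0  1 ]
Add 1/25 times R3 to R1.
  [ 1  3/50  0  21/50  0 ]
  [ 0     1  0    1/3  0 ]
  [ 0     0  1      4  0 ]
  [ 0     0  0      0  1 ]
Subtract 3/50 times R2 from R1.
  [ 1  0  0  2/5  0 ]
  [ 0  1  0  1/3  0 ]
  [ 0  0  1    4  0 ]
  [ 0  0  0    0  1 ]
Pivot columns are the columns containing a leading 1.

1, 2, 3, 5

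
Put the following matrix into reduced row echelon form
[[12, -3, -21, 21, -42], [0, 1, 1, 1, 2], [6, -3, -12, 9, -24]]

[[1, 0, -3/2, 2, -3], [0, 1, 1, 1, 2], [0, 0, 0, 0, 0]]

R1 ← 1/12·R1
R3 ← R3 − 6·R1
R3 ← R3 + 3/2·R2
R1 ← R1 + 1/4·R2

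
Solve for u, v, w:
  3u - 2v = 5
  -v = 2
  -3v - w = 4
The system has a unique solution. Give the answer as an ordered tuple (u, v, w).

(1/3, -2, 2)

Form the augmented matrix and row-reduce:
  [ 3  -2   0  |  5 ]
  [ 0  -1   0  |  2 ]
  [ 0  -3  -1  |  4 ]
r1 := 1/3·r1
  [ 1  -2/3   0  |  5/3 ]
  [ 0    -1   0  |    2 ]
  [ 0    -3  -1  |    4 ]
r2 := -1·r2
  [ 1  -2/3   0  |  5/3 ]
  [ 0     1   0  |   -2 ]
  [ 0    -3  -1  |    4 ]
r3 := r3 + 3·r2
  [ 1  -2/3   0  |  5/3 ]
  [ 0     1   0  |   -2 ]
  [ 0     0  -1  |   -2 ]
r3 := -1·r3
  [ 1  -2/3  0  |  5/3 ]
  [ 0     1  0  |   -2 ]
  [ 0     0  1  |    2 ]
r1 := r1 + 2/3·r2
  [ 1  0  0  |  1/3 ]
  [ 0  1  0  |   -2 ]
  [ 0  0  1  |    2 ]
Reading off the last column: u = 1/3, v = -2, w = 2.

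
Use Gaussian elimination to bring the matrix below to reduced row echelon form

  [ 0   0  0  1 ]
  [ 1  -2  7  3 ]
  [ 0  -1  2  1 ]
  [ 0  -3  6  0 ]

r1 ↔ r2
  [ 1  -2  7  3 ]
  [ 0   0  0  1 ]
  [ 0  -1  2  1 ]
  [ 0  -3  6  0 ]
r2 ↔ r3
  [ 1  -2  7  3 ]
  [ 0  -1  2  1 ]
  [ 0   0  0  1 ]
  [ 0  -3  6  0 ]
r2 -> -1·r2
  [ 1  -2   7   3 ]
  [ 0   1  -2  -1 ]
  [ 0   0   0   1 ]
  [ 0  -3   6   0 ]
r4 -> r4 + 3·r2
  [ 1  -2   7   3 ]
  [ 0   1  -2  -1 ]
  [ 0   0   0   1 ]
  [ 0   0   0  -3 ]
r4 -> r4 + 3·r3
  [ 1  -2   7   3 ]
  [ 0   1  -2  -1 ]
  [ 0   0   0   1 ]
  [ 0   0   0   0 ]
r2 -> r2 + r3
  [ 1  -2   7  3 ]
  [ 0   1  -2  0 ]
  [ 0   0   0  1 ]
  [ 0   0   0  0 ]
r1 -> r1 − 3·r3
  [ 1  -2   7  0 ]
  [ 0   1  -2  0 ]
  [ 0   0   0  1 ]
  [ 0   0   0  0 ]
r1 -> r1 + 2·r2
  [ 1  0   3  0 ]
  [ 0  1  -2  0 ]
  [ 0  0   0  1 ]
  [ 0  0   0  0 ]

[[1, 0, 3, 0], [0, 1, -2, 0], [0, 0, 0, 1], [0, 0, 0, 0]]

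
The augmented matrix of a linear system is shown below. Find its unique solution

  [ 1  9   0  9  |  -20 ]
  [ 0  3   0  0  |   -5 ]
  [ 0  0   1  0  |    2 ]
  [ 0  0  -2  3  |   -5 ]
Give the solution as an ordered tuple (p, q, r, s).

(-2, -5/3, 2, -1/3)

Multiply R2 by 1/3.
  [ 1  9   0  9  |   -20 ]
  [ 0  1   0  0  |  -5/3 ]
  [ 0  0   1  0  |     2 ]
  [ 0  0  -2  3  |    -5 ]
Add 2 times R3 to R4.
  [ 1  9  0  9  |   -20 ]
  [ 0  1  0  0  |  -5/3 ]
  [ 0  0  1  0  |     2 ]
  [ 0  0  0  3  |    -1 ]
Multiply R4 by 1/3.
  [ 1  9  0  9  |   -20 ]
  [ 0  1  0  0  |  -5/3 ]
  [ 0  0  1  0  |     2 ]
  [ 0  0  0  1  |  -1/3 ]
Subtract 9 times R4 from R1.
  [ 1  9  0  0  |   -17 ]
  [ 0  1  0  0  |  -5/3 ]
  [ 0  0  1  0  |     2 ]
  [ 0  0  0  1  |  -1/3 ]
Subtract 9 times R2 from R1.
  [ 1  0  0  0  |    -2 ]
  [ 0  1  0  0  |  -5/3 ]
  [ 0  0  1  0  |     2 ]
  [ 0  0  0  1  |  -1/3 ]
Reading off the last column: p = -2, q = -5/3, r = 2, s = -1/3.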